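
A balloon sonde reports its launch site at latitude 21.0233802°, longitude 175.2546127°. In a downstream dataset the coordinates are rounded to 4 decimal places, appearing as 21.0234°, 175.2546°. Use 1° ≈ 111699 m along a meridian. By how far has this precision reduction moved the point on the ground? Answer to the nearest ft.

The latitude changed by -0.0000198° and the longitude by +0.0000127°.
N–S: -0.0000198° × 111699 m/° = -2.21164 m.
E–W at 21.0234°: 0.0000127° × 111699 × cos 21.0234° = 0.0000127 × 111699 × 0.9334 ≈ 1.32415 m.
Combined displacement = (2.21164² + 1.32415²)^½ ≈ 2.57774 m.
Converting: 2.57774 m × 3.2808 ft/m ≈ 8.4571 ft.

8 ft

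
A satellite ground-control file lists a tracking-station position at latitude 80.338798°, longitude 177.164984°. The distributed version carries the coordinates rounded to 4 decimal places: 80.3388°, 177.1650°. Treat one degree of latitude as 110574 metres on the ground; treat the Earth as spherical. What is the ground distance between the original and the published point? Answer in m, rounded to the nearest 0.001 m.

Δlat = 80.338798 − 80.3388 = -0.000002°; Δlon = 177.164984 − 177.1650 = -0.000016°.
North–south shift: -0.000002 × 110574 = -0.221148 m.
East–west at this latitude: -0.000016° × 110574 × cos 80.3388° ≈ -0.000016 × 18556.7 = -0.296908 m.
Combined displacement = (0.221148² + 0.296908²)^½ ≈ 0.370217 m.

0.370 m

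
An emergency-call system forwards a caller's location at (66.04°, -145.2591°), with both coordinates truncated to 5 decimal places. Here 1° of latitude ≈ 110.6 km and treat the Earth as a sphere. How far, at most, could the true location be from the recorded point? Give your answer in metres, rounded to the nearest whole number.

1 metres

Truncating at 5 decimal places can drop up to a full unit in the last place, so each coordinate may be off by as much as 1e-05°.
North–south component: 1e-05° × 110600 = 1.106 m.
East–west component at 66.04°: 1e-05° × 110600 × cos 66.04° ≈ 1e-05 × 44914.5 ≈ 0.449145 m.
Combining orthogonally: (1.106² + 0.449145²)^½ ≈ 1.19372 m.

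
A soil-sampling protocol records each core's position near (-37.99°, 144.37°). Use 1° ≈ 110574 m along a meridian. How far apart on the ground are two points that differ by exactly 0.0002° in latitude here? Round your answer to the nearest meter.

22 meters

0.0002° × 110574 m/° = 22.1148 m.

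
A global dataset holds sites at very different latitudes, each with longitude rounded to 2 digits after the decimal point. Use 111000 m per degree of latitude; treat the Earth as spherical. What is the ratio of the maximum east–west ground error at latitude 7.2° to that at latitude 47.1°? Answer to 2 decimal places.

Rounding to 2 decimal places leaves the longitude within ±0.005° of the true value.
At 7.2°: 0.005° × 111000 × cos 7.2° = 0.005 × 111000 × 0.9921 ≈ 550.62 m.
At 47.1°: 0.005° × 111000 × cos 47.1° = 0.005 × 111000 × 0.6807 ≈ 377.8 m.
Ratio: 550.62 / 377.8 = cos 7.2° / cos 47.1° ≈ 1.4574.

1.46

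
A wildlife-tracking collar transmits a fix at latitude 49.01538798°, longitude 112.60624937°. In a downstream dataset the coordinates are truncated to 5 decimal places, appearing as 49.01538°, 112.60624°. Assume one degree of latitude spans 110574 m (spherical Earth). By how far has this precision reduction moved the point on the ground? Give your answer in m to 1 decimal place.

Δlat = 49.01538798 − 49.01538 = +0.00000798°; Δlon = 112.60624937 − 112.60624 = +0.00000937°.
N–S: 0.00000798° × 110574 m/° = 0.882381 m.
E–W at 49.0154°: 0.00000937° × 110574 × cos 49.0154° = 0.00000937 × 110574 × 0.6559 ≈ 0.679519 m.
Combined displacement = (0.882381² + 0.679519²)^½ ≈ 1.11371 m.

1.1 m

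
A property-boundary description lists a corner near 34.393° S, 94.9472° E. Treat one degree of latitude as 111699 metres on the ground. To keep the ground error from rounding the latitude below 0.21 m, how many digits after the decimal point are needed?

One degree of latitude covers 111699 m.
With N decimal places the half-ulp bound is 0.5·10⁻ᴺ°, or 0.5·10⁻ᴺ × 111699 m on the ground.
Need 0.5 × 111699 × 10⁻ᴺ ≤ 0.21 → 10⁻ᴺ ≤ 3.760e-06, so N ≥ 5.42.
N = 5 would give 0.558 m (too coarse); N = 6 gives 0.0558 m ≤ 0.21 m.

6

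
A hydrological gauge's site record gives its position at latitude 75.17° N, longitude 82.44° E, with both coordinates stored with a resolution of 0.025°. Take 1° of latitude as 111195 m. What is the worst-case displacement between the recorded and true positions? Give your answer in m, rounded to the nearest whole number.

1435 m

With a 0.025° grid the true value lies within half a step, ±0.025°/2 = ±0.0125°, of the stored one.
Latitude error → 0.0125 × 111195 = 1389.94 m along the meridian.
Longitude error → 0.0125 × 111195 × cos 75.17° = 0.0125 × 111195 × 0.2560 ≈ 355.757 m.
Combining orthogonally: (1389.94² + 355.757²)^½ ≈ 1434.74 m.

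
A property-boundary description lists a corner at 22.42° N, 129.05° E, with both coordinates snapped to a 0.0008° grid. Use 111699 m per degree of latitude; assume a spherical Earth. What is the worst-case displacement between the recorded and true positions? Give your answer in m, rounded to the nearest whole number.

61 m

With a 0.0008° grid the true value lies within half a step, ±0.0008°/2 = ±0.0004°, of the stored one.
Latitude error → 0.0004 × 111699 = 44.6796 m along the meridian.
East–west component at 22.42°: 0.0004° × 111699 × cos 22.42° ≈ 0.0004 × 103256 ≈ 41.3024 m.
Combining orthogonally: (44.6796² + 41.3024²)^½ ≈ 60.8453 m.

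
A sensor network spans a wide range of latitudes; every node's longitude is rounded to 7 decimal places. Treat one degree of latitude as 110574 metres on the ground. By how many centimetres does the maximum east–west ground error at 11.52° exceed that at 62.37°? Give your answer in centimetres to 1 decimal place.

0.3 centimetres

Rounding to 7 decimal places leaves the longitude within ±5e-08° of the true value.
At 11.52°: 5e-08° × 110574 × cos 11.52° = 5e-08 × 110574 × 0.9799 ≈ 0.0054173 m.
Error at 62.37° = 5e-08° × 110574 × cos 62.37° ≈ 0.0055287 × 0.4638 = 0.002564 m.
So the lower-latitude error exceeds the higher by 0.0054173 − 0.002564 = 0.0028533 m.
That is 0.00285333 m = 0.28533 cm.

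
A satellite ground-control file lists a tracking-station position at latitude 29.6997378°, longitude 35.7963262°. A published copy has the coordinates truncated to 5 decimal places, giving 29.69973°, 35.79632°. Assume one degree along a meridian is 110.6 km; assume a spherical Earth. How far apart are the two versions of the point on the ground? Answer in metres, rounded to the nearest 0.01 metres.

Δlat = 29.6997378 − 29.69973 = +0.0000078°; Δlon = 35.7963262 − 35.79632 = +0.0000062°.
North–south shift: 0.0000078 × 110600 = 0.86268 m.
East–west at this latitude: 0.0000062° × 110600 × cos 29.6997° ≈ 0.0000062 × 96070.9 = 0.59564 m.
Distance: √(0.86268² + 0.59564²) ≈ 1.04833 m.

1.05 metres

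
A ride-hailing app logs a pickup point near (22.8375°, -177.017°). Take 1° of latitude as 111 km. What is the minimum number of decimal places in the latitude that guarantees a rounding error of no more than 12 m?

One degree of latitude covers 111000 m.
Rounding to N decimal places gives at most 0.5 × 10⁻ᴺ degrees of error, i.e. 0.5 × 10⁻ᴺ × 111000 m.
Setting 55500 × 10⁻ᴺ ≤ 12 gives 10ᴺ ≥ 4625, i.e. N ≥ 3.67.
At 3 places the error can reach 55.5 m, but 4 places keeps it to 5.55 m.

4 decimal places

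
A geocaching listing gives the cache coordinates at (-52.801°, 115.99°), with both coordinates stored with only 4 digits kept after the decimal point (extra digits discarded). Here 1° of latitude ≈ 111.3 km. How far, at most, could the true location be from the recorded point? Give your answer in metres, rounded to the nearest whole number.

Truncating at 4 decimal places can drop up to a full unit in the last place, so each coordinate may be off by as much as 0.0001°.
North–south component: 0.0001° × 111300 = 11.13 m.
Longitude error → 0.0001 × 111300 × cos 52.801° = 0.0001 × 111300 × 0.6046 ≈ 6.72903 m.
The two errors are perpendicular, so the maximum displacement is √(11.13² + 6.72903²) ≈ 13.006 m.

13 metres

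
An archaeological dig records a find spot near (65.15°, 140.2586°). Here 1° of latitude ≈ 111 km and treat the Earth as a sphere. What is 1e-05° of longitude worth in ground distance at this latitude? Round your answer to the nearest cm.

1e-05° of longitude at 65.15° is 1e-05 × 111000 × cos 65.15° ≈ 1e-05 × 46647.1 = 0.466471 m.
That is 0.466471 m = 46.647 cm.

47 cm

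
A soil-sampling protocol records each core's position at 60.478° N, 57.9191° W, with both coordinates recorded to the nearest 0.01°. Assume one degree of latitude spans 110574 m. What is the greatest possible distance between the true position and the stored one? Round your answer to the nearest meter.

616 meters

Rounding to 2 decimal places leaves each coordinate within ±0.005° of the true value.
Latitude error → 0.005 × 110574 = 552.87 m along the meridian.
Longitude error → 0.005 × 110574 × cos 60.478° = 0.005 × 110574 × 0.4928 ≈ 272.431 m.
Worst case both components are at the extreme and orthogonal: √(552.87² + 272.431²) ≈ 616.347 m.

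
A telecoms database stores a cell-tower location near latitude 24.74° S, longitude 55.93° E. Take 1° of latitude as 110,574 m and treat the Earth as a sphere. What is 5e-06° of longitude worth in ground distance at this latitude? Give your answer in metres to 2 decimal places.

One degree of longitude here spans 110574 × cos 24.74° = 110574 × 0.9082 ≈ 100425 m; 5e-06° of that is 0.502126 m.

0.50 metres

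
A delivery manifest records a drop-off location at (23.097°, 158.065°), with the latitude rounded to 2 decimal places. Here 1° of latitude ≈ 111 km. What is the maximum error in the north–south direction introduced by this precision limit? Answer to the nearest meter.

Rounding to 2 decimal places leaves the latitude within ±0.005° of the true value.
Along the meridian that is 0.005° × 111000 m/° = 555 m.

555 meters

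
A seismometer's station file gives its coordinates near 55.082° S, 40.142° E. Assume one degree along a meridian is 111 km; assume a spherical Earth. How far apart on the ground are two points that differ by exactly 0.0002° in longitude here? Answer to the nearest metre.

At 55.082° a degree of longitude is 111000 × cos 55.082° ≈ 63536.8 m, so 0.0002° corresponds to 12.7074 m.

13 metres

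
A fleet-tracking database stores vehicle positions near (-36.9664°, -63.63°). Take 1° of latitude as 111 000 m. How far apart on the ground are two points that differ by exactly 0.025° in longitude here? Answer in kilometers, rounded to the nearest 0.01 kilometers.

At 36.9664° a degree of longitude is 111000 × cos 36.9664° ≈ 88687.7 m, so 0.025° corresponds to 2217.19 m.
That is 2217.19 m = 2.2172 km.

2.22 kilometers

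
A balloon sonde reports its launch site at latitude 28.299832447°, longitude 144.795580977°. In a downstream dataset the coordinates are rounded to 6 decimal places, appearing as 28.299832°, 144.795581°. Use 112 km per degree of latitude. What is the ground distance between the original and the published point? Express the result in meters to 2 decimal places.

Δlat = 28.299832447 − 28.299832 = +0.000000447°; Δlon = 144.795580977 − 144.795581 = -0.000000023°.
North–south shift: 0.000000447 × 112000 = 0.050064 m.
East–west at this latitude: -0.000000023° × 112000 × cos 28.2998° ≈ -0.000000023 × 98613.6 = -0.00226811 m.
Combined displacement = (0.050064² + 0.00226811²)^½ ≈ 0.0501154 m.

0.05 meters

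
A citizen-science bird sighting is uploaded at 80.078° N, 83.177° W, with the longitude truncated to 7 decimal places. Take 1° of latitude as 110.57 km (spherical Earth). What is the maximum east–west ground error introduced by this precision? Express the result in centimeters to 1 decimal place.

0.2 centimeters

Truncating at 7 decimal places can drop up to a full unit in the last place, so the longitude may be off by as much as 1e-07°.
At latitude 80.078° a degree of longitude spans 110570 m × cos 80.078° = 110570 × 0.1723 ≈ 19052 m.
East–west error: 1e-07° × 19052 m/° ≈ 0.0019052 m.
That is 0.0019052 m = 0.19052 cm.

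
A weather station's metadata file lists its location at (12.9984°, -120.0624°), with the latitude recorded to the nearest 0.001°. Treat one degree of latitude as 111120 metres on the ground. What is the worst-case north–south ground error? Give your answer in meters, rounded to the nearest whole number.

56 meters

Rounding to 3 decimal places leaves the latitude within ±0.0005° of the true value.
Along the meridian that is 0.0005° × 111120 m/° = 55.56 m.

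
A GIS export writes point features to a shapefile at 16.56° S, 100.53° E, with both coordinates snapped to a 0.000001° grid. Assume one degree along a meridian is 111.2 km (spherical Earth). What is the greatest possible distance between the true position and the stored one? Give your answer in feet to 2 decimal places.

0.25 feet

With a 0.000001° grid the true value lies within half a step, ±0.000001°/2 = ±5e-07°, of the stored one.
Latitude error → 5e-07 × 111200 = 0.0556 m along the meridian.
E–W at 16.56°: 5e-07° × 111200 × cos 16.56° = 5e-07 × 111200 × 0.9585 ≈ 0.0532938 m.
The two errors are perpendicular, so the maximum displacement is √(0.0556² + 0.0532938²) ≈ 0.0770168 m.
Converting: 0.0770168 m × 3.2808 ft/m ≈ 0.25268 ft.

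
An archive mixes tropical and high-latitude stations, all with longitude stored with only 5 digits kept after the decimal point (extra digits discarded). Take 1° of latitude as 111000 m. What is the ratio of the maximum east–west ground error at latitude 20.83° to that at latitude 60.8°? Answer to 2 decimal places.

Truncating at 5 decimal places can drop up to a full unit in the last place, so the longitude may be off by as much as 1e-05°.
Error at 20.83° = 1e-05° × 111000 × cos 20.83° ≈ 1.11 × 0.9346 = 1.0374 m.
At 60.8°: 1e-05° × 111000 × cos 60.8° = 1e-05 × 111000 × 0.4879 ≈ 0.54152 m.
The ratio reduces to cos 20.83° / cos 60.8° = 0.9346/0.4879 ≈ 1.9158.

1.92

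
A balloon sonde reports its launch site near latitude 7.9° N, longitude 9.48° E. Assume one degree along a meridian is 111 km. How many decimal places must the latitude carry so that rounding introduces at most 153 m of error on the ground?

One degree of latitude covers 111000 m.
N decimal places → at most half a unit in the last place, 0.5 × 10⁻ᴺ° = 111000/2 × 10⁻ᴺ m.
Need 0.5 × 111000 × 10⁻ᴺ ≤ 153 → 10⁻ᴺ ≤ 2.757e-03, so N ≥ 2.56.
N = 2 would give 555 m (too coarse); N = 3 gives 55.5 m ≤ 153 m.

3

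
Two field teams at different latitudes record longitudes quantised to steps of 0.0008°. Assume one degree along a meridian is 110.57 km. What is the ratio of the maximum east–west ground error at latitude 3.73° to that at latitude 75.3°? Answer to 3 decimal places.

3.932

With a 0.0008° grid the true value lies within half a step, ±0.0008°/2 = ±0.0004°, of the stored one.
Error at 3.73° = 0.0004° × 110570 × cos 3.73° ≈ 44.228 × 0.9979 = 44.134 m.
Error at 75.3° = 0.0004° × 110570 × cos 75.3° ≈ 44.228 × 0.2538 = 11.223 m.
Ratio: 44.134 / 11.223 = cos 3.73° / cos 75.3° ≈ 3.9324.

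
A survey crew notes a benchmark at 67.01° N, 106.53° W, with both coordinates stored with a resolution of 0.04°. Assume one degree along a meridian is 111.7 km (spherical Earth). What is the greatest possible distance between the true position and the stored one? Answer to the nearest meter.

With a 0.04° grid the true value lies within half a step, ±0.04°/2 = ±0.02°, of the stored one.
North–south component: 0.02° × 111700 = 2234 m.
Longitude error → 0.02 × 111700 × cos 67.01° = 0.02 × 111700 × 0.3906 ≈ 872.534 m.
Worst case both components are at the extreme and orthogonal: √(2234² + 872.534²) ≈ 2398.35 m.

2398 meters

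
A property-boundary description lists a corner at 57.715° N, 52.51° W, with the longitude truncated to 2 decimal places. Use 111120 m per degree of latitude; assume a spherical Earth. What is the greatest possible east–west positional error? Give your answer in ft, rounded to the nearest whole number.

1947 ft

Truncating at 2 decimal places can drop up to a full unit in the last place, so the longitude may be off by as much as 0.01°.
At latitude 57.715° a degree of longitude spans 111120 m × cos 57.715° = 111120 × 0.5341 ≈ 59352.6 m.
So at most 0.01° × 59352.6 ≈ 593.526 m east–west.
Converting: 593.526 m × 3.2808 ft/m ≈ 1947.3 ft.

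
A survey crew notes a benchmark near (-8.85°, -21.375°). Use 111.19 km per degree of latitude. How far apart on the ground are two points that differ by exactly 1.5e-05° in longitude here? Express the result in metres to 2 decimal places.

1.5e-05° of longitude at 8.85° is 1.5e-05 × 111190 × cos 8.85° ≈ 1.5e-05 × 109866 = 1.64799 m.

1.65 metres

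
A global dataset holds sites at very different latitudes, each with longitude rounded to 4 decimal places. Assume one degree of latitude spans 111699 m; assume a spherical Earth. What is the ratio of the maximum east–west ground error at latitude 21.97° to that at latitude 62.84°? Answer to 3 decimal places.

2.032

Rounding to 4 decimal places leaves the longitude within ±5e-05° of the true value.
Error at 21.97° = 5e-05° × 111699 × cos 21.97° ≈ 5.585 × 0.9274 = 5.1794 m.
At 62.84°: 5e-05° × 111699 × cos 62.84° = 5e-05 × 111699 × 0.4565 ≈ 2.5494 m.
Ratio: 5.1794 / 2.5494 = cos 21.97° / cos 62.84° ≈ 2.0316.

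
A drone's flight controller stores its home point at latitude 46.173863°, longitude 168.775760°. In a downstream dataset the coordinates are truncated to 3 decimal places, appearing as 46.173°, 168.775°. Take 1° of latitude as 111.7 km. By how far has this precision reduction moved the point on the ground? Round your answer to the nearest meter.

113 meters

The latitude changed by +0.000863° and the longitude by +0.000760°.
North–south shift: 0.000863 × 111700 = 96.3971 m.
E–W at 46.173°: 0.000760° × 111700 × cos 46.173° = 0.000760 × 111700 × 0.6925 ≈ 58.7863 m.
Distance: √(96.3971² + 58.7863²) ≈ 112.908 m.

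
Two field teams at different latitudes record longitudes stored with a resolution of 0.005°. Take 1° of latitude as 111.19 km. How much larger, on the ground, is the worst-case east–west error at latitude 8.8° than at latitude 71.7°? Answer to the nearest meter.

With a 0.005° grid the true value lies within half a step, ±0.005°/2 = ±0.0025°, of the stored one.
At 8.8°: 0.0025° × 111190 × cos 8.8° = 0.0025 × 111190 × 0.9882 ≈ 274.7 m.
Error at 71.7° = 0.0025° × 111190 × cos 71.7° ≈ 277.98 × 0.3140 = 87.282 m.
So the lower-latitude error exceeds the higher by 274.7 − 87.282 = 187.42 m.

187 meters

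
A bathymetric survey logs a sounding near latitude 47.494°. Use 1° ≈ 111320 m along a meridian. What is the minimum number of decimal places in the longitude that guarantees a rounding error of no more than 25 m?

At 47.494° one degree of longitude covers 111320 × cos 47.494° ≈ 111320 × 0.6757 ≈ 75215.3 m.
With N decimal places the half-ulp bound is 0.5·10⁻ᴺ°, or 0.5·10⁻ᴺ × 75215.3 m on the ground.
Setting 37607.6 × 10⁻ᴺ ≤ 25 gives 10ᴺ ≥ 1504, i.e. N ≥ 3.18.
So 4 decimal places suffice (3.76 m); 3 would allow up to 37.6 m.

4 decimal places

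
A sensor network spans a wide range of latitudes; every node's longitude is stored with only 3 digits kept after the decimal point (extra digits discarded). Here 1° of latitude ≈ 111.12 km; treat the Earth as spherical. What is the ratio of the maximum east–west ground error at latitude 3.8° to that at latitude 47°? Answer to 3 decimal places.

Truncating at 3 decimal places can drop up to a full unit in the last place, so the longitude may be off by as much as 0.001°.
Error at 3.8° = 0.001° × 111120 × cos 3.8° ≈ 111.12 × 0.9978 = 110.88 m.
At 47°: 0.001° × 111120 × cos 47° = 0.001 × 111120 × 0.6820 ≈ 75.784 m.
Ratio: 110.88 / 75.784 = cos 3.8° / cos 47° ≈ 1.4631.

1.463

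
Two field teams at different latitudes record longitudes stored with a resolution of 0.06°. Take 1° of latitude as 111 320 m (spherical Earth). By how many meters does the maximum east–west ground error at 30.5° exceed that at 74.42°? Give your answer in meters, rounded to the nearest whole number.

1981 meters

With a 0.06° grid the true value lies within half a step, ±0.06°/2 = ±0.03°, of the stored one.
Error at 30.5° = 0.03° × 111320 × cos 30.5° ≈ 3339.6 × 0.8616 = 2877.5 m.
Error at 74.42° = 0.03° × 111320 × cos 74.42° ≈ 3339.6 × 0.2686 = 896.96 m.
Difference: 2877.5 − 896.96 = 1980.5 m.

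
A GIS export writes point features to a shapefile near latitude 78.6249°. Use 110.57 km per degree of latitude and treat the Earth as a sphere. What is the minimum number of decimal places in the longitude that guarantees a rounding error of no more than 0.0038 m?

At 78.6249° one degree of longitude covers 110570 × cos 78.6249° ≈ 110570 × 0.1972 ≈ 21807.9 m.
N decimal places → at most half a unit in the last place, 0.5 × 10⁻ᴺ° = 21807.9/2 × 10⁻ᴺ m.
Setting 10903.9 × 10⁻ᴺ ≤ 0.0038 gives 10ᴺ ≥ 2.869e+06, i.e. N ≥ 6.46.
N = 6 would give 0.0109 m (too coarse); N = 7 gives 0.00109 m ≤ 0.0038 m.

7 decimal places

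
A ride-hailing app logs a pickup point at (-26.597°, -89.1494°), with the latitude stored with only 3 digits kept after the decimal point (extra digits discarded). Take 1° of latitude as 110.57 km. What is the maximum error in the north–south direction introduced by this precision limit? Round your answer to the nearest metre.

Truncating at 3 decimal places can drop up to a full unit in the last place, so the latitude may be off by as much as 0.001°.
Along the meridian that is 0.001° × 110570 m/° = 110.57 m.

111 metres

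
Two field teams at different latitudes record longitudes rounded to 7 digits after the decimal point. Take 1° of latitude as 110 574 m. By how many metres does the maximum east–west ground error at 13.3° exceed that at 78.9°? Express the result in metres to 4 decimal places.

0.0043 metres

Rounding to 7 decimal places leaves the longitude within ±5e-08° of the true value.
Error at 13.3° = 5e-08° × 110574 × cos 13.3° ≈ 0.0055287 × 0.9732 = 0.0053804 m.
Error at 78.9° = 5e-08° × 110574 × cos 78.9° ≈ 0.0055287 × 0.1925 = 0.0010644 m.
So the lower-latitude error exceeds the higher by 0.0053804 − 0.0010644 = 0.004316 m.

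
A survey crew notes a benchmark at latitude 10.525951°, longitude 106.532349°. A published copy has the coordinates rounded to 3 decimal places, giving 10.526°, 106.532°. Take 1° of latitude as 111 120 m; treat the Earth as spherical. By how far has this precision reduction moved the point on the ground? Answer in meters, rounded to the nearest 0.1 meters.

38.5 meters

The latitude changed by -0.000049° and the longitude by +0.000349°.
N–S: -0.000049° × 111120 m/° = -5.44488 m.
E–W at 10.526°: 0.000349° × 111120 × cos 10.526° = 0.000349 × 111120 × 0.9832 ≈ 38.1283 m.
Combined displacement = (5.44488² + 38.1283²)^½ ≈ 38.5151 m.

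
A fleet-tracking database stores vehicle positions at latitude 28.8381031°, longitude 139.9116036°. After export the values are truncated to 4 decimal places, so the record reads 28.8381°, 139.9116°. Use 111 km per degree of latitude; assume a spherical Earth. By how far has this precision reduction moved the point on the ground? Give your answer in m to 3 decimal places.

0.491 m

The latitude changed by +0.0000031° and the longitude by +0.0000036°.
N–S: 0.0000031° × 111000 m/° = 0.3441 m.
East–west at this latitude: 0.0000036° × 111000 × cos 28.8381° ≈ 0.0000036 × 97234.5 = 0.350044 m.
Hypotenuse of the two orthogonal shifts: √(0.3441² + 0.350044²) = 0.490852 m.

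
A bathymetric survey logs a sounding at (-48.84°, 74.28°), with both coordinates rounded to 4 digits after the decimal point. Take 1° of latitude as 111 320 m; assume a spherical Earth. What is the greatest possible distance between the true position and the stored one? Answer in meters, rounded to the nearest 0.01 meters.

Rounding to 4 decimal places leaves each coordinate within ±5e-05° of the true value.
North–south component: 5e-05° × 111320 = 5.566 m.
Longitude error → 5e-05 × 111320 × cos 48.84° = 5e-05 × 111320 × 0.6582 ≈ 3.66334 m.
Worst case both components are at the extreme and orthogonal: √(5.566² + 3.66334²) ≈ 6.66336 m.

6.66 meters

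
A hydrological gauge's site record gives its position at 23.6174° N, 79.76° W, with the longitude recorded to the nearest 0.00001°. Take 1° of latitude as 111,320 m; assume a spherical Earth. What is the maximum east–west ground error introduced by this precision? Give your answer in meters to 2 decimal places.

0.51 meters

Rounding to 5 decimal places leaves the longitude within ±5e-06° of the true value.
At latitude 23.6174° a degree of longitude spans 111320 m × cos 23.6174° = 111320 × 0.9162 ≈ 101996 m.
East–west error: 5e-06° × 101996 m/° ≈ 0.50998 m.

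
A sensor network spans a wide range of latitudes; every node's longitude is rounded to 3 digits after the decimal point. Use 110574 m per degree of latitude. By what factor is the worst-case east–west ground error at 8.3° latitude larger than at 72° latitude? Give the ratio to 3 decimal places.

3.202

Rounding to 3 decimal places leaves the longitude within ±0.0005° of the true value.
At 8.3°: 0.0005° × 110574 × cos 8.3° = 0.0005 × 110574 × 0.9895 ≈ 54.708 m.
Error at 72° = 0.0005° × 110574 × cos 72° ≈ 55.287 × 0.3090 = 17.085 m.
The ratio reduces to cos 8.3° / cos 72° = 0.9895/0.3090 ≈ 3.2022.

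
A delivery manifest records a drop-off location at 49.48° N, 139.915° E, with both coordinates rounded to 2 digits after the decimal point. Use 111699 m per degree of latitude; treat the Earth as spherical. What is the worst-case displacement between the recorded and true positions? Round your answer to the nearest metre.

Rounding to 2 decimal places leaves each coordinate within ±0.005° of the true value.
Latitude error → 0.005 × 111699 = 558.495 m along the meridian.
Longitude error → 0.005 × 111699 × cos 49.48° = 0.005 × 111699 × 0.6497 ≈ 362.862 m.
Combining orthogonally: (558.495² + 362.862²)^½ ≈ 666.022 m.

666 metres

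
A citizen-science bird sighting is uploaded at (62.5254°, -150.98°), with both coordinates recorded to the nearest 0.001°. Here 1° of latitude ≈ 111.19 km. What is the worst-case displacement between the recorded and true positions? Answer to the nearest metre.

61 metres

Rounding to 3 decimal places leaves each coordinate within ±0.0005° of the true value.
Latitude error → 0.0005 × 111190 = 55.595 m along the meridian.
East–west component at 62.5254°: 0.0005° × 111190 × cos 62.5254° ≈ 0.0005 × 51298.1 ≈ 25.6491 m.
Combining orthogonally: (55.595² + 25.6491²)^½ ≈ 61.2264 m.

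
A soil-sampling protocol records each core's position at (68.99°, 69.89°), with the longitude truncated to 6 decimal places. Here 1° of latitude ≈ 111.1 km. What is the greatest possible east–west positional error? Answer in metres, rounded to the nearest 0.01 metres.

Truncating at 6 decimal places can drop up to a full unit in the last place, so the longitude may be off by as much as 1e-06°.
At latitude 68.99° a degree of longitude spans 111100 m × cos 68.99° = 111100 × 0.3585 ≈ 39832.8 m.
Maximum E–W displacement: 1e-06 × 39832.8 = 0.0398328 m.

0.04 metres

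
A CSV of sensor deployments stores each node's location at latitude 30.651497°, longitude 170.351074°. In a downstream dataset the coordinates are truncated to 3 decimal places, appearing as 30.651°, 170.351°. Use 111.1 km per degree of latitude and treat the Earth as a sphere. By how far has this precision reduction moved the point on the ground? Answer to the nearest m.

56 m

Δlat = 30.651497 − 30.651 = +0.000497°; Δlon = 170.351074 − 170.351 = +0.000074°.
N–S: 0.000497° × 111100 m/° = 55.2167 m.
E–W at 30.651°: 0.000074° × 111100 × cos 30.651° = 0.000074 × 111100 × 0.8603 ≈ 7.07278 m.
Hypotenuse of the two orthogonal shifts: √(55.2167² + 7.07278²) = 55.6678 m.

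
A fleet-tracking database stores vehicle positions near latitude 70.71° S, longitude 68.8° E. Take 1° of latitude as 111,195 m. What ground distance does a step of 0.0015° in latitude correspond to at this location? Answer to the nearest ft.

Along a meridian 0.0015° is 0.0015 × 111195 = 166.792 m.
In feet: 166.792 m ÷ 0.3048 ≈ 547.22 ft.

547 ft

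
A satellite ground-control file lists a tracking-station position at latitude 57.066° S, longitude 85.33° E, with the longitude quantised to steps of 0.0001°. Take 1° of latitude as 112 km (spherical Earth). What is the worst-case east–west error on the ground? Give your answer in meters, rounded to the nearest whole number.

3 meters

With a 0.0001° grid the true value lies within half a step, ±0.0001°/2 = ±5e-05°, of the stored one.
Parallels shrink by cos φ, so at 57.066° a degree of longitude is 112000 × 0.5437 ≈ 60891.3 m.
Maximum E–W displacement: 5e-05 × 60891.3 = 3.04457 m.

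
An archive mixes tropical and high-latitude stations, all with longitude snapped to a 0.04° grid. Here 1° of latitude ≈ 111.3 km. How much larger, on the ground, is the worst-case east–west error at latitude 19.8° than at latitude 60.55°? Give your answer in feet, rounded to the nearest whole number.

3281 feet

With a 0.04° grid the true value lies within half a step, ±0.04°/2 = ±0.02°, of the stored one.
Error at 19.8° = 0.02° × 111300 × cos 19.8° ≈ 2226 × 0.9409 = 2094.4 m.
At 60.55°: 0.02° × 111300 × cos 60.55° = 0.02 × 111300 × 0.4917 ≈ 1094.4 m.
So the lower-latitude error exceeds the higher by 2094.4 − 1094.4 = 999.96 m.
In feet: 999.957 m ÷ 0.3048 ≈ 3280.7 ft.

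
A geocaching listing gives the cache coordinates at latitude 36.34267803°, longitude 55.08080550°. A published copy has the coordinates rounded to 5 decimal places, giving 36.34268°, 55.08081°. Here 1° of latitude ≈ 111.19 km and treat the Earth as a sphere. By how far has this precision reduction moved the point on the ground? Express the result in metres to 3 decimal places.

The latitude changed by -0.00000197° and the longitude by -0.00000450°.
North–south shift: -0.00000197 × 111190 = -0.219044 m.
East–west at this latitude: -0.00000450° × 111190 × cos 36.3427° ≈ -0.00000450 × 89562.1 = -0.403029 m.
Hypotenuse of the two orthogonal shifts: √(0.219044² + 0.403029²) = 0.458708 m.

0.459 metres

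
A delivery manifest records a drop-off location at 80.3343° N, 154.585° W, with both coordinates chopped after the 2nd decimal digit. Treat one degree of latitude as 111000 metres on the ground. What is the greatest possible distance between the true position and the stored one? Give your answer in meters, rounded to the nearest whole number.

Truncating at 2 decimal places can drop up to a full unit in the last place, so each coordinate may be off by as much as 0.01°.
North–south component: 0.01° × 111000 = 1110 m.
East–west component at 80.3343°: 0.01° × 111000 × cos 80.3343° ≈ 0.01 × 18636.8 ≈ 186.368 m.
The two errors are perpendicular, so the maximum displacement is √(1110² + 186.368²) ≈ 1125.54 m.

1126 meters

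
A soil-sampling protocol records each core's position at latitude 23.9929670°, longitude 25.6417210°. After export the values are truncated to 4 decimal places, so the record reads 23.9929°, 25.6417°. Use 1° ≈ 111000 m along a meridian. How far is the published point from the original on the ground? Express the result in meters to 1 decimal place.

7.7 meters

The latitude changed by +0.0000670° and the longitude by +0.0000210°.
North–south shift: 0.0000670 × 111000 = 7.437 m.
East–west at this latitude: 0.0000210° × 111000 × cos 23.9929° ≈ 0.0000210 × 101409 = 2.12959 m.
Combined displacement = (7.437² + 2.12959²)^½ ≈ 7.7359 m.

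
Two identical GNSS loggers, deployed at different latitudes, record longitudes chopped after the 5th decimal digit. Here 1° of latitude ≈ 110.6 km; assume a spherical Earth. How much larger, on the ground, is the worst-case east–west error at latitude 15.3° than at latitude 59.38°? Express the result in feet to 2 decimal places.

Truncating at 5 decimal places can drop up to a full unit in the last place, so the longitude may be off by as much as 1e-05°.
At 15.3°: 1e-05° × 110600 × cos 15.3° = 1e-05 × 110600 × 0.9646 ≈ 1.0668 m.
At 59.38°: 1e-05° × 110600 × cos 59.38° = 1e-05 × 110600 × 0.5093 ≈ 0.56333 m.
Difference: 1.0668 − 0.56333 = 0.50347 m.
Converting: 0.503468 m × 3.2808 ft/m ≈ 1.6518 ft.

1.65 feet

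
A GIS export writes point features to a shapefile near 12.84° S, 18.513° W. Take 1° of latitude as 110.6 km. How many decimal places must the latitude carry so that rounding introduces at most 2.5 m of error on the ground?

One degree of latitude covers 110600 m.
Rounding to N decimal places gives at most 0.5 × 10⁻ᴺ degrees of error, i.e. 0.5 × 10⁻ᴺ × 110600 m.
Setting 55300 × 10⁻ᴺ ≤ 2.5 gives 10ᴺ ≥ 2.212e+04, i.e. N ≥ 4.34.
At 4 places the error can reach 5.53 m, but 5 places keeps it to 0.553 m.

5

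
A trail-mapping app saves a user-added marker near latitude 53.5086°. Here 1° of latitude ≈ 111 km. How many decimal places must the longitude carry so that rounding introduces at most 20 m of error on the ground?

4

At 53.5086° one degree of longitude covers 111000 × cos 53.5086° ≈ 111000 × 0.5947 ≈ 66011.9 m.
With N decimal places the half-ulp bound is 0.5·10⁻ᴺ°, or 0.5·10⁻ᴺ × 66011.9 m on the ground.
Setting 33006 × 10⁻ᴺ ≤ 20 gives 10ᴺ ≥ 1650, i.e. N ≥ 3.22.
N = 3 would give 33 m (too coarse); N = 4 gives 3.3 m ≤ 20 m.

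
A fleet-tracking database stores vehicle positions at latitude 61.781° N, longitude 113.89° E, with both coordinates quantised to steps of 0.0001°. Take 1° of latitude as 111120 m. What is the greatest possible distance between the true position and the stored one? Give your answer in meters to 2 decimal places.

6.15 meters

With a 0.0001° grid the true value lies within half a step, ±0.0001°/2 = ±5e-05°, of the stored one.
N–S: 5e-05° × 111120 m/° = 5.556 m.
E–W at 61.781°: 5e-05° × 111120 × cos 61.781° = 5e-05 × 111120 × 0.4728 ≈ 2.62712 m.
Combining orthogonally: (5.556² + 2.62712²)^½ ≈ 6.1458 m.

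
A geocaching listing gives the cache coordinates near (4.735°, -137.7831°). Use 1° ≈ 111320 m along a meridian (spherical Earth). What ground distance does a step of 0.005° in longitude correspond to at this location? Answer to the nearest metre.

555 metres

One degree of longitude here spans 111320 × cos 4.735° = 111320 × 0.9966 ≈ 110940 m; 0.005° of that is 554.7 m.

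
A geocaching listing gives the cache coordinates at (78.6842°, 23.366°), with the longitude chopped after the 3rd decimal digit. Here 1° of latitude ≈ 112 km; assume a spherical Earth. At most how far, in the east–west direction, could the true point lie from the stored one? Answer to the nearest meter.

Truncating at 3 decimal places can drop up to a full unit in the last place, so the longitude may be off by as much as 0.001°.
At latitude 78.6842° a degree of longitude spans 112000 m × cos 78.6842° = 112000 × 0.1962 ≈ 21976.3 m.
So at most 0.001° × 21976.3 ≈ 21.9763 m east–west.

22 meters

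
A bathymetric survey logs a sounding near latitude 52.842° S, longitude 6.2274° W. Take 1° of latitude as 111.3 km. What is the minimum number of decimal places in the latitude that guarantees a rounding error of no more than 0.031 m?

7

One degree of latitude covers 111300 m.
With N decimal places the half-ulp bound is 0.5·10⁻ᴺ°, or 0.5·10⁻ᴺ × 111300 m on the ground.
Need 0.5 × 111300 × 10⁻ᴺ ≤ 0.031 → 10⁻ᴺ ≤ 5.571e-07, so N ≥ 6.25.
So 7 decimal places suffice (0.00556 m); 6 would allow up to 0.0556 m.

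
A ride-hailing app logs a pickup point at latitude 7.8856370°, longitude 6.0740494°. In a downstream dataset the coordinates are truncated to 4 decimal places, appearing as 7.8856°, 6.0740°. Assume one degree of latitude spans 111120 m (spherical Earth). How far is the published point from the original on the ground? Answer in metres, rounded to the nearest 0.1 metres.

6.8 metres

The latitude changed by +0.0000370° and the longitude by +0.0000494°.
N–S: 0.0000370° × 111120 m/° = 4.11144 m.
E–W at 7.8856°: 0.0000494° × 111120 × cos 7.8856° = 0.0000494 × 111120 × 0.9905 ≈ 5.43742 m.
Distance: √(4.11144² + 5.43742²) ≈ 6.81685 m.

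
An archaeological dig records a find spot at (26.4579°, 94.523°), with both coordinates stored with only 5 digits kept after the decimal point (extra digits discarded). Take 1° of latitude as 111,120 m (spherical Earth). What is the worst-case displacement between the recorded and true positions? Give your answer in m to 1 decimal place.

Truncating at 5 decimal places can drop up to a full unit in the last place, so each coordinate may be off by as much as 1e-05°.
North–south component: 1e-05° × 111120 = 1.1112 m.
Longitude error → 1e-05 × 111120 × cos 26.4579° = 1e-05 × 111120 × 0.8953 ≈ 0.994815 m.
Combining orthogonally: (1.1112² + 0.994815²)^½ ≈ 1.49145 m.

1.5 m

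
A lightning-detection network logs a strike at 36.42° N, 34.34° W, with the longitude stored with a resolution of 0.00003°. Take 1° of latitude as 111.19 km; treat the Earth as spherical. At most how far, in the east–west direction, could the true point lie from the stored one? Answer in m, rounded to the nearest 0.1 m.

With a 0.00003° grid the true value lies within half a step, ±0.00003°/2 = ±1.5e-05°, of the stored one.
One degree of longitude at 36.42° is 111190 × cos 36.42° ≈ 111190 × 0.8047 = 89473.1 m.
Maximum E–W displacement: 1.5e-05 × 89473.1 = 1.3421 m.

1.3 m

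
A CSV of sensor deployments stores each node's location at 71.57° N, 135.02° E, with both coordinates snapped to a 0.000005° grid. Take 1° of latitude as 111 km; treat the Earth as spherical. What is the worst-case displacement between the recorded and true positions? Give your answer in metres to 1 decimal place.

0.3 metres

With a 0.000005° grid the true value lies within half a step, ±0.000005°/2 = ±2.5e-06°, of the stored one.
N–S: 2.5e-06° × 111000 m/° = 0.2775 m.
E–W at 71.57°: 2.5e-06° × 111000 × cos 71.57° = 2.5e-06 × 111000 × 0.3161 ≈ 0.0877305 m.
Combining orthogonally: (0.2775² + 0.0877305²)^½ ≈ 0.291038 m.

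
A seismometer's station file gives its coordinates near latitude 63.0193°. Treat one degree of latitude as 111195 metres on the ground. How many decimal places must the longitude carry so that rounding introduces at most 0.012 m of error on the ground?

7

At 63.0193° one degree of longitude covers 111195 × cos 63.0193° ≈ 111195 × 0.4537 ≈ 50448.1 m.
With N decimal places the half-ulp bound is 0.5·10⁻ᴺ°, or 0.5·10⁻ᴺ × 50448.1 m on the ground.
Setting 25224 × 10⁻ᴺ ≤ 0.012 gives 10ᴺ ≥ 2.102e+06, i.e. N ≥ 6.32.
So 7 decimal places suffice (0.00252 m); 6 would allow up to 0.0252 m.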